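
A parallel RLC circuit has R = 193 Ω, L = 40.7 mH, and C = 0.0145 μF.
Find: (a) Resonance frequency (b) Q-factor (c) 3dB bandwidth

Step 1 — Resonance: ω₀ = 1/√(LC) = 1/√(0.0407·1.45e-08) = 4.116e+04 rad/s.
Step 2 — f₀ = ω₀/(2π) = 6551 Hz.
Step 3 — Parallel Q: Q = R/(ω₀L) = 193/(4.116e+04·0.0407) = 0.1152.
Step 4 — Bandwidth: Δω = ω₀/Q = 3.573e+05 rad/s; BW = Δω/(2π) = 5.687e+04 Hz.

(a) f₀ = 6551 Hz  (b) Q = 0.1152  (c) BW = 5.687e+04 Hz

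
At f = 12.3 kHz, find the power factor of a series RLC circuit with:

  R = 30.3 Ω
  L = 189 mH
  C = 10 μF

Step 1 — Angular frequency: ω = 2π·f = 2π·1.23e+04 = 7.728e+04 rad/s.
Step 2 — Component impedances:
  R: Z = R = 30.3 Ω
  L: Z = jωL = j·7.728e+04·0.189 = 0 + j1.461e+04 Ω
  C: Z = 1/(jωC) = -j/(ω·C) = 0 - j1.294 Ω
Step 3 — Series combination: Z_total = R + L + C = 30.3 + j1.461e+04 Ω = 1.461e+04∠89.9° Ω.
Step 4 — Power factor: PF = cos(φ) = Re(Z)/|Z| = 30.3/14605 = 0.002075.
Step 5 — Type: Im(Z) = 1.461e+04 ⇒ lagging (phase φ = 89.9°).

PF = 0.002075 (lagging, φ = 89.9°)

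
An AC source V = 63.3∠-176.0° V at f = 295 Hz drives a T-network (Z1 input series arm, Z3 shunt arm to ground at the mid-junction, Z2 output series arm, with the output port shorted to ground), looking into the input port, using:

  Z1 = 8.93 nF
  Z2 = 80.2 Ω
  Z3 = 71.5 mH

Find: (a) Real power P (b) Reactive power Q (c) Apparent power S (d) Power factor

Step 1 — Angular frequency: ω = 2π·f = 2π·295 = 1854 rad/s.
Step 2 — Component impedances:
  Z1: Z = 1/(jωC) = -j/(ω·C) = 0 - j6.042e+04 Ω
  Z2: Z = R = 80.2 Ω
  Z3: Z = jωL = j·1854·0.0715 = 0 + j132.5 Ω
Step 3 — With the output port shorted to ground, the output series arm Z2 runs from the junction to ground; the shunt arm Z3 also runs from the junction to ground. They appear in parallel: Z3 || Z2 = 58.7 + j35.52 Ω.
Step 4 — Series with input arm Z1: Z_in = Z1 + (Z3 || Z2) = 58.7 - j6.038e+04 Ω = 6.038e+04∠-89.9° Ω.
Step 5 — Source phasor: V = 63.3∠-176.0° V = -63.15 - j4.416 V.
Step 6 — Current: I = V / Z = 7.211e-05 - j0.001046 A = 0.001048∠-86.1° A.
Step 7 — Complex power: S = V·I* = 6.452e-05 - j0.06636 VA.
Step 8 — Real power: P = Re(S) = 6.452e-05 W.
Step 9 — Reactive power: Q = Im(S) = -0.06636 VAR.
Step 10 — Apparent power: |S| = 0.06636 VA.
Step 11 — Power factor: PF = P/|S| = 0.0009722 (leading).

(a) P = 6.452e-05 W  (b) Q = -0.06636 VAR  (c) S = 0.06636 VA  (d) PF = 0.0009722 (leading)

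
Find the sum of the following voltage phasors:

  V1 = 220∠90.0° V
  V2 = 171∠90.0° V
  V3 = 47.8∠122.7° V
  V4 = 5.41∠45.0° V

Step 1 — Convert each phasor to rectangular form:
  V1 = 220·(cos(90.0°) + j·sin(90.0°)) = 0 + j220 V
  V2 = 171·(cos(90.0°) + j·sin(90.0°)) = 0 + j171 V
  V3 = 47.8·(cos(122.7°) + j·sin(122.7°)) = -25.82 + j40.22 V
  V4 = 5.41·(cos(45.0°) + j·sin(45.0°)) = 3.825 + j3.825 V
Step 2 — Sum components: V_total = -22 + j435 V.
Step 3 — Convert to polar: |V_total| = 435.6 V, ∠V_total = 92.9°.

V_total = 435.6∠92.9° V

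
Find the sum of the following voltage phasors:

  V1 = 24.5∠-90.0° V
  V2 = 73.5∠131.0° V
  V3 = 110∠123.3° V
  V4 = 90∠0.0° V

Step 1 — Convert each phasor to rectangular form:
  V1 = 24.5·(cos(-90.0°) + j·sin(-90.0°)) = 0 - j24.5 V
  V2 = 73.5·(cos(131.0°) + j·sin(131.0°)) = -48.22 + j55.47 V
  V3 = 110·(cos(123.3°) + j·sin(123.3°)) = -60.39 + j91.94 V
  V4 = 90·(cos(0.0°) + j·sin(0.0°)) = 90 V
Step 2 — Sum components: V_total = -18.61 + j122.9 V.
Step 3 — Convert to polar: |V_total| = 124.3 V, ∠V_total = 98.6°.

V_total = 124.3∠98.6° V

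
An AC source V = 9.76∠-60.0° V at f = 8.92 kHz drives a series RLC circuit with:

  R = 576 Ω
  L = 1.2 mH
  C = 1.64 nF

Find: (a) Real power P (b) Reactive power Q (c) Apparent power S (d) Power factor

Step 1 — Angular frequency: ω = 2π·f = 2π·8920 = 5.605e+04 rad/s.
Step 2 — Component impedances:
  R: Z = R = 576 Ω
  L: Z = jωL = j·5.605e+04·0.0012 = 0 + j67.26 Ω
  C: Z = 1/(jωC) = -j/(ω·C) = 0 - j1.088e+04 Ω
Step 3 — Series combination: Z_total = R + L + C = 576 - j1.081e+04 Ω = 1.083e+04∠-87.0° Ω.
Step 4 — Source phasor: V = 9.76∠-60.0° V = 4.88 - j8.452 V.
Step 5 — Current: I = V / Z = 0.0008035 + j0.0004085 A = 0.0009014∠27.0° A.
Step 6 — Complex power: S = V·I* = 0.000468 - j0.008785 VA.
Step 7 — Real power: P = Re(S) = 0.000468 W.
Step 8 — Reactive power: Q = Im(S) = -0.008785 VAR.
Step 9 — Apparent power: |S| = 0.008798 VA.
Step 10 — Power factor: PF = P/|S| = 0.0532 (leading).

(a) P = 0.000468 W  (b) Q = -0.008785 VAR  (c) S = 0.008798 VA  (d) PF = 0.0532 (leading)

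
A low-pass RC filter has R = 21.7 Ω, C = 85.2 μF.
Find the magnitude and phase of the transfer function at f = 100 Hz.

Step 1 — Angular frequency: ω = 2π·100 = 628.3 rad/s.
Step 2 — Transfer function: H(jω) = 1/(1 + jωRC).
Step 3 — Denominator: 1 + jωRC = 1 + j·628.3·21.7·8.52e-05 = 1 + j1.162.
Step 4 — H = 0.4256 - j0.4944.
Step 5 — Magnitude: |H| = 0.6524 (-3.7 dB); phase: φ = -49.3°.

|H| = 0.6524 (-3.7 dB), φ = -49.3°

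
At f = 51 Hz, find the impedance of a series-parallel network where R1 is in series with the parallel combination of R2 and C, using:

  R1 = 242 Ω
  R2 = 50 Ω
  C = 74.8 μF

Step 1 — Angular frequency: ω = 2π·f = 2π·51 = 320.4 rad/s.
Step 2 — Component impedances:
  R1: Z = R = 242 Ω
  R2: Z = R = 50 Ω
  C: Z = 1/(jωC) = -j/(ω·C) = 0 - j41.72 Ω
Step 3 — Parallel branch: R2 || C = 1/(1/R2 + 1/C) = 20.52 - j24.6 Ω.
Step 4 — Series with R1: Z_total = R1 + (R2 || C) = 262.5 - j24.6 Ω = 263.7∠-5.4° Ω.

Z = 262.5 - j24.6 Ω = 263.7∠-5.4° Ω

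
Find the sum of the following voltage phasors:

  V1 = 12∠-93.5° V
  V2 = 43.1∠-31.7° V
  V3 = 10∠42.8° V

Step 1 — Convert each phasor to rectangular form:
  V1 = 12·(cos(-93.5°) + j·sin(-93.5°)) = -0.7326 - j11.98 V
  V2 = 43.1·(cos(-31.7°) + j·sin(-31.7°)) = 36.67 - j22.65 V
  V3 = 10·(cos(42.8°) + j·sin(42.8°)) = 7.337 + j6.794 V
Step 2 — Sum components: V_total = 43.27 - j27.83 V.
Step 3 — Convert to polar: |V_total| = 51.45 V, ∠V_total = -32.7°.

V_total = 51.45∠-32.7° V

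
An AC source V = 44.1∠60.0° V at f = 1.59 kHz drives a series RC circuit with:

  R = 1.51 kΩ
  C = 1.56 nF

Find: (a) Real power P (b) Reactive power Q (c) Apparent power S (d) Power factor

Step 1 — Angular frequency: ω = 2π·f = 2π·1590 = 9990 rad/s.
Step 2 — Component impedances:
  R: Z = R = 1510 Ω
  C: Z = 1/(jωC) = -j/(ω·C) = 0 - j6.417e+04 Ω
Step 3 — Series combination: Z_total = R + C = 1510 - j6.417e+04 Ω = 6.418e+04∠-88.7° Ω.
Step 4 — Source phasor: V = 44.1∠60.0° V = 22.05 + j38.19 V.
Step 5 — Current: I = V / Z = -0.0005868 + j0.0003575 A = 0.0006871∠148.7° A.
Step 6 — Complex power: S = V·I* = 0.0007129 - j0.03029 VA.
Step 7 — Real power: P = Re(S) = 0.0007129 W.
Step 8 — Reactive power: Q = Im(S) = -0.03029 VAR.
Step 9 — Apparent power: |S| = 0.0303 VA.
Step 10 — Power factor: PF = P/|S| = 0.02353 (leading).

(a) P = 0.0007129 W  (b) Q = -0.03029 VAR  (c) S = 0.0303 VA  (d) PF = 0.02353 (leading)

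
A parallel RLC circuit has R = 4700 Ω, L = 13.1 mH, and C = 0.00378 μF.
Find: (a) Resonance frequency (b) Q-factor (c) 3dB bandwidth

Step 1 — Resonance: ω₀ = 1/√(LC) = 1/√(0.0131·3.78e-09) = 1.421e+05 rad/s.
Step 2 — f₀ = ω₀/(2π) = 2.262e+04 Hz.
Step 3 — Parallel Q: Q = R/(ω₀L) = 4700/(1.421e+05·0.0131) = 2.525.
Step 4 — Bandwidth: Δω = ω₀/Q = 5.629e+04 rad/s; BW = Δω/(2π) = 8958 Hz.

(a) f₀ = 2.262e+04 Hz  (b) Q = 2.525  (c) BW = 8958 Hz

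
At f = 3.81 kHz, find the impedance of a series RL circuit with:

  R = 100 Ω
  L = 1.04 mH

Step 1 — Angular frequency: ω = 2π·f = 2π·3810 = 2.394e+04 rad/s.
Step 2 — Component impedances:
  R: Z = R = 100 Ω
  L: Z = jωL = j·2.394e+04·0.00104 = 0 + j24.9 Ω
Step 3 — Series combination: Z_total = R + L = 100 + j24.9 Ω = 103.1∠14.0° Ω.

Z = 100 + j24.9 Ω = 103.1∠14.0° Ω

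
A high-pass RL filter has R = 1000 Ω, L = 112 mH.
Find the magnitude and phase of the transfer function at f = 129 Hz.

Step 1 — Angular frequency: ω = 2π·129 = 810.5 rad/s.
Step 2 — Transfer function: H(jω) = jωL/(R + jωL).
Step 3 — Numerator jωL = j·90.78; denominator R + jωL = 1000 + j90.78.
Step 4 — H = 0.008174 + j0.09004.
Step 5 — Magnitude: |H| = 0.09041 (-20.9 dB); phase: φ = 84.8°.

|H| = 0.09041 (-20.9 dB), φ = 84.8°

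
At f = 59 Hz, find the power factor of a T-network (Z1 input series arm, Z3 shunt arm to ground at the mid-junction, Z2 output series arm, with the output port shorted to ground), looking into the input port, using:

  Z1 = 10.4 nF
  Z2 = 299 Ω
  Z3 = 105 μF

Step 1 — Angular frequency: ω = 2π·f = 2π·59 = 370.7 rad/s.
Step 2 — Component impedances:
  Z1: Z = 1/(jωC) = -j/(ω·C) = 0 - j2.594e+05 Ω
  Z2: Z = R = 299 Ω
  Z3: Z = 1/(jωC) = -j/(ω·C) = 0 - j25.69 Ω
Step 3 — With the output port shorted to ground, the output series arm Z2 runs from the junction to ground; the shunt arm Z3 also runs from the junction to ground. They appear in parallel: Z3 || Z2 = 2.191 - j25.5 Ω.
Step 4 — Series with input arm Z1: Z_in = Z1 + (Z3 || Z2) = 2.191 - j2.594e+05 Ω = 2.594e+05∠-90.0° Ω.
Step 5 — Power factor: PF = cos(φ) = Re(Z)/|Z| = 2.19125/259404 = 8.447e-06.
Step 6 — Type: Im(Z) = -2.594e+05 ⇒ leading (phase φ = -90.0°).

PF = 8.447e-06 (leading, φ = -90.0°)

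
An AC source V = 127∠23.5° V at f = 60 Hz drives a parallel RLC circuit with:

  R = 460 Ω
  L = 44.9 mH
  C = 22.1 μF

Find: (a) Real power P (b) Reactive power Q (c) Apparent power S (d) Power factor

Step 1 — Angular frequency: ω = 2π·f = 2π·60 = 377 rad/s.
Step 2 — Component impedances:
  R: Z = R = 460 Ω
  L: Z = jωL = j·377·0.0449 = 0 + j16.93 Ω
  C: Z = 1/(jωC) = -j/(ω·C) = 0 - j120 Ω
Step 3 — Parallel combination: 1/Z_total = 1/R + 1/L + 1/C; Z_total = 0.8426 + j19.67 Ω = 19.69∠87.5° Ω.
Step 4 — Source phasor: V = 127∠23.5° V = 116.5 + j50.64 V.
Step 5 — Current: I = V / Z = 2.823 - j5.8 A = 6.451∠-64.0° A.
Step 6 — Complex power: S = V·I* = 35.06 + j818.5 VA.
Step 7 — Real power: P = Re(S) = 35.06 W.
Step 8 — Reactive power: Q = Im(S) = 818.5 VAR.
Step 9 — Apparent power: |S| = 819.2 VA.
Step 10 — Power factor: PF = P/|S| = 0.0428 (lagging).

(a) P = 35.06 W  (b) Q = 818.5 VAR  (c) S = 819.2 VA  (d) PF = 0.0428 (lagging)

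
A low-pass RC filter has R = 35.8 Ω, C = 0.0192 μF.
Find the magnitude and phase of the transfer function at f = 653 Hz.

Step 1 — Angular frequency: ω = 2π·653 = 4103 rad/s.
Step 2 — Transfer function: H(jω) = 1/(1 + jωRC).
Step 3 — Denominator: 1 + jωRC = 1 + j·4103·35.8·1.92e-08 = 1 + j0.00282.
Step 4 — H = 1 - j0.00282.
Step 5 — Magnitude: |H| = 1 (-0.0 dB); phase: φ = -0.2°.

|H| = 1 (-0.0 dB), φ = -0.2°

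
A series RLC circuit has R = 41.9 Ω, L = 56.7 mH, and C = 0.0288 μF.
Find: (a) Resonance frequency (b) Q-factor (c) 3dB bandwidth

Step 1 — Resonance condition Im(Z)=0 gives ω₀ = 1/√(LC).
Step 2 — ω₀ = 1/√(0.0567·2.88e-08) = 2.475e+04 rad/s.
Step 3 — f₀ = ω₀/(2π) = 3939 Hz.
Step 4 — Series Q: Q = ω₀L/R = 2.475e+04·0.0567/41.9 = 33.49.
Step 5 — 3dB bandwidth: Δω = ω₀/Q = 739 rad/s; BW = Δω/(2π) = 117.6 Hz.

(a) f₀ = 3939 Hz  (b) Q = 33.49  (c) BW = 117.6 Hz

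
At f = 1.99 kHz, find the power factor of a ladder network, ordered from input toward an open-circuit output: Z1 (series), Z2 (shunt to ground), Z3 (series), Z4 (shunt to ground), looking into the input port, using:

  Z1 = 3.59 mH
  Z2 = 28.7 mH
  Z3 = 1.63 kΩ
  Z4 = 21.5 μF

Step 1 — Angular frequency: ω = 2π·f = 2π·1990 = 1.25e+04 rad/s.
Step 2 — Component impedances:
  Z1: Z = jωL = j·1.25e+04·0.00359 = 0 + j44.89 Ω
  Z2: Z = jωL = j·1.25e+04·0.0287 = 0 + j358.9 Ω
  Z3: Z = R = 1630 Ω
  Z4: Z = 1/(jωC) = -j/(ω·C) = 0 - j3.72 Ω
Step 3 — Ladder network (open output): work backward from the far end, alternating series and parallel combinations. Z_in = 75.42 + j387.3 Ω = 394.6∠79.0° Ω.
Step 4 — Power factor: PF = cos(φ) = Re(Z)/|Z| = 75.42/394.6 = 0.1911.
Step 5 — Type: Im(Z) = 387.3 ⇒ lagging (phase φ = 79.0°).

PF = 0.1911 (lagging, φ = 79.0°)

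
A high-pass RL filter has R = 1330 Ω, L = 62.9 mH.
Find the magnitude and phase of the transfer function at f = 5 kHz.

Step 1 — Angular frequency: ω = 2π·5000 = 3.142e+04 rad/s.
Step 2 — Transfer function: H(jω) = jωL/(R + jωL).
Step 3 — Numerator jωL = j·1976; denominator R + jωL = 1330 + j1976.
Step 4 — H = 0.6882 + j0.4632.
Step 5 — Magnitude: |H| = 0.8296 (-1.6 dB); phase: φ = 33.9°.

|H| = 0.8296 (-1.6 dB), φ = 33.9°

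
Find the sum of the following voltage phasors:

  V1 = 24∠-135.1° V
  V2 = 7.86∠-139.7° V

Step 1 — Convert each phasor to rectangular form:
  V1 = 24·(cos(-135.1°) + j·sin(-135.1°)) = -17 - j16.94 V
  V2 = 7.86·(cos(-139.7°) + j·sin(-139.7°)) = -5.995 - j5.084 V
Step 2 — Sum components: V_total = -22.99 - j22.02 V.
Step 3 — Convert to polar: |V_total| = 31.84 V, ∠V_total = -136.2°.

V_total = 31.84∠-136.2° V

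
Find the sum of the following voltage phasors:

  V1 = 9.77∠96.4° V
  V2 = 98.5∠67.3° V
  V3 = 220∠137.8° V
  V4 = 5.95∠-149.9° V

Step 1 — Convert each phasor to rectangular form:
  V1 = 9.77·(cos(96.4°) + j·sin(96.4°)) = -1.089 + j9.709 V
  V2 = 98.5·(cos(67.3°) + j·sin(67.3°)) = 38.01 + j90.87 V
  V3 = 220·(cos(137.8°) + j·sin(137.8°)) = -163 + j147.8 V
  V4 = 5.95·(cos(-149.9°) + j·sin(-149.9°)) = -5.148 - j2.984 V
Step 2 — Sum components: V_total = -131.2 + j245.4 V.
Step 3 — Convert to polar: |V_total| = 278.2 V, ∠V_total = 118.1°.

V_total = 278.2∠118.1° V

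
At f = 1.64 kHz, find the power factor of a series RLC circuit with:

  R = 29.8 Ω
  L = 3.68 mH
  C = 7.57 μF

Step 1 — Angular frequency: ω = 2π·f = 2π·1640 = 1.03e+04 rad/s.
Step 2 — Component impedances:
  R: Z = R = 29.8 Ω
  L: Z = jωL = j·1.03e+04·0.00368 = 0 + j37.92 Ω
  C: Z = 1/(jωC) = -j/(ω·C) = 0 - j12.82 Ω
Step 3 — Series combination: Z_total = R + L + C = 29.8 + j25.1 Ω = 38.96∠40.1° Ω.
Step 4 — Power factor: PF = cos(φ) = Re(Z)/|Z| = 29.8/38.962 = 0.7648.
Step 5 — Type: Im(Z) = 25.1 ⇒ lagging (phase φ = 40.1°).

PF = 0.7648 (lagging, φ = 40.1°)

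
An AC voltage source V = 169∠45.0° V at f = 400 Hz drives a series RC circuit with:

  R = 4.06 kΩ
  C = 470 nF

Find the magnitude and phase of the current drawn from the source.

Step 1 — Angular frequency: ω = 2π·f = 2π·400 = 2513 rad/s.
Step 2 — Component impedances:
  R: Z = R = 4060 Ω
  C: Z = 1/(jωC) = -j/(ω·C) = 0 - j846.6 Ω
Step 3 — Series combination: Z_total = R + C = 4060 - j846.6 Ω = 4147∠-11.8° Ω.
Step 4 — Source phasor: V = 169∠45.0° V = 119.5 + j119.5 V.
Step 5 — Ohm's law: I = V / Z_total = (119.5 + j119.5) / (4060 - j846.6) = 0.02233 + j0.03409 A.
Step 6 — Convert to polar: |I| = 0.04075 A, ∠I = 56.8°.

I = 0.04075∠56.8° A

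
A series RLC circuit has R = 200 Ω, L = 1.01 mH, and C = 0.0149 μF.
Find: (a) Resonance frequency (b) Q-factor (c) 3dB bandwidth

Step 1 — Resonance condition Im(Z)=0 gives ω₀ = 1/√(LC).
Step 2 — ω₀ = 1/√(0.00101·1.49e-08) = 2.578e+05 rad/s.
Step 3 — f₀ = ω₀/(2π) = 4.103e+04 Hz.
Step 4 — Series Q: Q = ω₀L/R = 2.578e+05·0.00101/200 = 1.302.
Step 5 — 3dB bandwidth: Δω = ω₀/Q = 1.98e+05 rad/s; BW = Δω/(2π) = 3.152e+04 Hz.

(a) f₀ = 4.103e+04 Hz  (b) Q = 1.302  (c) BW = 3.152e+04 Hz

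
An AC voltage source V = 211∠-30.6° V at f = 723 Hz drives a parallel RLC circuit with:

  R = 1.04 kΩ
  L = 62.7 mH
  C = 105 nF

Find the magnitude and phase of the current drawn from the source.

Step 1 — Angular frequency: ω = 2π·f = 2π·723 = 4543 rad/s.
Step 2 — Component impedances:
  R: Z = R = 1040 Ω
  L: Z = jωL = j·4543·0.0627 = 0 + j284.8 Ω
  C: Z = 1/(jωC) = -j/(ω·C) = 0 - j2096 Ω
Step 3 — Parallel combination: 1/Z_total = 1/R + 1/L + 1/C; Z_total = 94.93 + j299.5 Ω = 314.2∠72.4° Ω.
Step 4 — Source phasor: V = 211∠-30.6° V = 181.6 - j107.4 V.
Step 5 — Ohm's law: I = V / Z_total = (181.6 - j107.4) / (94.93 + j299.5) = -0.1512 - j0.6543 A.
Step 6 — Convert to polar: |I| = 0.6715 A, ∠I = -103.0°.

I = 0.6715∠-103.0° A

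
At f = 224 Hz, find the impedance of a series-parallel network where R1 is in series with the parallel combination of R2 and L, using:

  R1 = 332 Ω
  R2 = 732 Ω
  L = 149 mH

Step 1 — Angular frequency: ω = 2π·f = 2π·224 = 1407 rad/s.
Step 2 — Component impedances:
  R1: Z = R = 332 Ω
  R2: Z = R = 732 Ω
  L: Z = jωL = j·1407·0.149 = 0 + j209.7 Ω
Step 3 — Parallel branch: R2 || L = 1/(1/R2 + 1/L) = 55.52 + j193.8 Ω.
Step 4 — Series with R1: Z_total = R1 + (R2 || L) = 387.5 + j193.8 Ω = 433.3∠26.6° Ω.

Z = 387.5 + j193.8 Ω = 433.3∠26.6° Ω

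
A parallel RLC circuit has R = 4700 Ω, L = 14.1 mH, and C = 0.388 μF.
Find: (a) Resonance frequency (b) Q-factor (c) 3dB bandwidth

Step 1 — Resonance: ω₀ = 1/√(LC) = 1/√(0.0141·3.88e-07) = 1.352e+04 rad/s.
Step 2 — f₀ = ω₀/(2π) = 2152 Hz.
Step 3 — Parallel Q: Q = R/(ω₀L) = 4700/(1.352e+04·0.0141) = 24.65.
Step 4 — Bandwidth: Δω = ω₀/Q = 548.4 rad/s; BW = Δω/(2π) = 87.28 Hz.

(a) f₀ = 2152 Hz  (b) Q = 24.65  (c) BW = 87.28 Hz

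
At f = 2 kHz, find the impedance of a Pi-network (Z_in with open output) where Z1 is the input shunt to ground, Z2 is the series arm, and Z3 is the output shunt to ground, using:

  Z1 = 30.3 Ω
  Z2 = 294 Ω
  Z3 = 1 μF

Step 1 — Angular frequency: ω = 2π·f = 2π·2000 = 1.257e+04 rad/s.
Step 2 — Component impedances:
  Z1: Z = R = 30.3 Ω
  Z2: Z = R = 294 Ω
  Z3: Z = 1/(jωC) = -j/(ω·C) = 0 - j79.58 Ω
Step 3 — With open output, the series arm Z2 and the output shunt Z3 appear in series to ground: Z2 + Z3 = 294 - j79.58 Ω.
Step 4 — Parallel with input shunt Z1: Z_in = Z1 || (Z2 + Z3) = 27.63 - j0.6552 Ω = 27.64∠-1.4° Ω.

Z = 27.63 - j0.6552 Ω = 27.64∠-1.4° Ω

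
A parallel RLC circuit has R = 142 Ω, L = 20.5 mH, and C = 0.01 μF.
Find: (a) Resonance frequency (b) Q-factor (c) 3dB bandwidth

Step 1 — Resonance: ω₀ = 1/√(LC) = 1/√(0.0205·1e-08) = 6.984e+04 rad/s.
Step 2 — f₀ = ω₀/(2π) = 1.112e+04 Hz.
Step 3 — Parallel Q: Q = R/(ω₀L) = 142/(6.984e+04·0.0205) = 0.09918.
Step 4 — Bandwidth: Δω = ω₀/Q = 7.042e+05 rad/s; BW = Δω/(2π) = 1.121e+05 Hz.

(a) f₀ = 1.112e+04 Hz  (b) Q = 0.09918  (c) BW = 1.121e+05 Hz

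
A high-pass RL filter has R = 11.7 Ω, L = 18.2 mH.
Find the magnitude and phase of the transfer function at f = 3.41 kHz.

Step 1 — Angular frequency: ω = 2π·3410 = 2.143e+04 rad/s.
Step 2 — Transfer function: H(jω) = jωL/(R + jωL).
Step 3 — Numerator jωL = j·389.9; denominator R + jωL = 11.7 + j389.9.
Step 4 — H = 0.9991 + j0.02998.
Step 5 — Magnitude: |H| = 0.9996 (-0.0 dB); phase: φ = 1.7°.

|H| = 0.9996 (-0.0 dB), φ = 1.7°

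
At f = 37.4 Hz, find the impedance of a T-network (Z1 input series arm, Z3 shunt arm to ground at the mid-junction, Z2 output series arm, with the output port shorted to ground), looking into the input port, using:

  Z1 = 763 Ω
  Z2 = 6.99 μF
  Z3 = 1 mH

Step 1 — Angular frequency: ω = 2π·f = 2π·37.4 = 235 rad/s.
Step 2 — Component impedances:
  Z1: Z = R = 763 Ω
  Z2: Z = 1/(jωC) = -j/(ω·C) = 0 - j608.8 Ω
  Z3: Z = jωL = j·235·0.001 = 0 + j0.235 Ω
Step 3 — With the output port shorted to ground, the output series arm Z2 runs from the junction to ground; the shunt arm Z3 also runs from the junction to ground. They appear in parallel: Z3 || Z2 = 0 + j0.2351 Ω.
Step 4 — Series with input arm Z1: Z_in = Z1 + (Z3 || Z2) = 763 + j0.2351 Ω = 763∠0.0° Ω.

Z = 763 + j0.2351 Ω = 763∠0.0° Ω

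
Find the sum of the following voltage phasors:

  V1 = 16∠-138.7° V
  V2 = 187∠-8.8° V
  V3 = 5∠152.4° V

Step 1 — Convert each phasor to rectangular form:
  V1 = 16·(cos(-138.7°) + j·sin(-138.7°)) = -12.02 - j10.56 V
  V2 = 187·(cos(-8.8°) + j·sin(-8.8°)) = 184.8 - j28.61 V
  V3 = 5·(cos(152.4°) + j·sin(152.4°)) = -4.431 + j2.316 V
Step 2 — Sum components: V_total = 168.3 - j36.85 V.
Step 3 — Convert to polar: |V_total| = 172.3 V, ∠V_total = -12.3°.

V_total = 172.3∠-12.3° V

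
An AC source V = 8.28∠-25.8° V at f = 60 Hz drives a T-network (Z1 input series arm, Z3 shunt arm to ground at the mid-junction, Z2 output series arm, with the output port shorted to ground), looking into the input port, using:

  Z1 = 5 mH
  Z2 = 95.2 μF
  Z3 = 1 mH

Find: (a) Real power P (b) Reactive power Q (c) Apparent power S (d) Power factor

Step 1 — Angular frequency: ω = 2π·f = 2π·60 = 377 rad/s.
Step 2 — Component impedances:
  Z1: Z = jωL = j·377·0.005 = 0 + j1.885 Ω
  Z2: Z = 1/(jωC) = -j/(ω·C) = 0 - j27.86 Ω
  Z3: Z = jωL = j·377·0.001 = 0 + j0.377 Ω
Step 3 — With the output port shorted to ground, the output series arm Z2 runs from the junction to ground; the shunt arm Z3 also runs from the junction to ground. They appear in parallel: Z3 || Z2 = 0 + j0.3822 Ω.
Step 4 — Series with input arm Z1: Z_in = Z1 + (Z3 || Z2) = 0 + j2.267 Ω = 2.267∠90.0° Ω.
Step 5 — Source phasor: V = 8.28∠-25.8° V = 7.455 - j3.604 V.
Step 6 — Current: I = V / Z = -1.59 - j3.288 A = 3.652∠-115.8° A.
Step 7 — Complex power: S = V·I* = 0 + j30.24 VA.
Step 8 — Real power: P = Re(S) = 0 W.
Step 9 — Reactive power: Q = Im(S) = 30.24 VAR.
Step 10 — Apparent power: |S| = 30.24 VA.
Step 11 — Power factor: PF = P/|S| = 0 (lagging).

(a) P = 0 W  (b) Q = 30.24 VAR  (c) S = 30.24 VA  (d) PF = 0 (lagging)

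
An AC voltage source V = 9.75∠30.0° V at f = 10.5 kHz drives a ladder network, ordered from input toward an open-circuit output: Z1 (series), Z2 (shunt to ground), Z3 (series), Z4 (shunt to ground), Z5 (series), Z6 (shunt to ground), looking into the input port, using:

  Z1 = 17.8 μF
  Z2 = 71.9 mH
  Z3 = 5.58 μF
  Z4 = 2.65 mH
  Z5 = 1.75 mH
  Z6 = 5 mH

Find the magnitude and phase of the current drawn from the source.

Step 1 — Angular frequency: ω = 2π·f = 2π·1.05e+04 = 6.597e+04 rad/s.
Step 2 — Component impedances:
  Z1: Z = 1/(jωC) = -j/(ω·C) = 0 - j0.8516 Ω
  Z2: Z = jωL = j·6.597e+04·0.0719 = 0 + j4743 Ω
  Z3: Z = 1/(jωC) = -j/(ω·C) = 0 - j2.716 Ω
  Z4: Z = jωL = j·6.597e+04·0.00265 = 0 + j174.8 Ω
  Z5: Z = jωL = j·6.597e+04·0.00175 = 0 + j115.5 Ω
  Z6: Z = jωL = j·6.597e+04·0.005 = 0 + j329.9 Ω
Step 3 — Ladder network (open output): work backward from the far end, alternating series and parallel combinations. Z_in = 0 + j118.9 Ω = 118.9∠90.0° Ω.
Step 4 — Source phasor: V = 9.75∠30.0° V = 8.444 + j4.875 V.
Step 5 — Ohm's law: I = V / Z_total = (8.444 + j4.875) / (0 + j118.9) = 0.04101 - j0.07103 A.
Step 6 — Convert to polar: |I| = 0.08202 A, ∠I = -60.0°.

I = 0.08202∠-60.0° A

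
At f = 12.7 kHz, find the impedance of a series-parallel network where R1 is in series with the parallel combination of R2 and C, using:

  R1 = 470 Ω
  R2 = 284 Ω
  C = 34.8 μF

Step 1 — Angular frequency: ω = 2π·f = 2π·1.27e+04 = 7.98e+04 rad/s.
Step 2 — Component impedances:
  R1: Z = R = 470 Ω
  R2: Z = R = 284 Ω
  C: Z = 1/(jωC) = -j/(ω·C) = 0 - j0.3601 Ω
Step 3 — Parallel branch: R2 || C = 1/(1/R2 + 1/C) = 0.0004566 - j0.3601 Ω.
Step 4 — Series with R1: Z_total = R1 + (R2 || C) = 470 - j0.3601 Ω = 470∠-0.0° Ω.

Z = 470 - j0.3601 Ω = 470∠-0.0° Ω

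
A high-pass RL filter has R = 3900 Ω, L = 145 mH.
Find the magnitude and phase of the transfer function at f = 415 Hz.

Step 1 — Angular frequency: ω = 2π·415 = 2608 rad/s.
Step 2 — Transfer function: H(jω) = jωL/(R + jωL).
Step 3 — Numerator jωL = j·378.1; denominator R + jωL = 3900 + j378.1.
Step 4 — H = 0.009311 + j0.09604.
Step 5 — Magnitude: |H| = 0.09649 (-20.3 dB); phase: φ = 84.5°.

|H| = 0.09649 (-20.3 dB), φ = 84.5°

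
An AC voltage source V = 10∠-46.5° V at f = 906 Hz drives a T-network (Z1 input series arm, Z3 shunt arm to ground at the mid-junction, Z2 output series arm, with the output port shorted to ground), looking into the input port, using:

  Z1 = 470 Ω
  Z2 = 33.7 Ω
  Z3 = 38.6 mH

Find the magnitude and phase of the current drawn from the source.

Step 1 — Angular frequency: ω = 2π·f = 2π·906 = 5693 rad/s.
Step 2 — Component impedances:
  Z1: Z = R = 470 Ω
  Z2: Z = R = 33.7 Ω
  Z3: Z = jωL = j·5693·0.0386 = 0 + j219.7 Ω
Step 3 — With the output port shorted to ground, the output series arm Z2 runs from the junction to ground; the shunt arm Z3 also runs from the junction to ground. They appear in parallel: Z3 || Z2 = 32.93 + j5.05 Ω.
Step 4 — Series with input arm Z1: Z_in = Z1 + (Z3 || Z2) = 502.9 + j5.05 Ω = 503∠0.6° Ω.
Step 5 — Source phasor: V = 10∠-46.5° V = 6.884 - j7.254 V.
Step 6 — Ohm's law: I = V / Z_total = (6.884 - j7.254) / (502.9 + j5.05) = 0.01354 - j0.01456 A.
Step 7 — Convert to polar: |I| = 0.01988 A, ∠I = -47.1°.

I = 0.01988∠-47.1° A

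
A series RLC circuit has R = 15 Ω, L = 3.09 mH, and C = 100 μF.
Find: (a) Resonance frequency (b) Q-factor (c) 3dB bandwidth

Step 1 — Resonance: ω₀ = 1/√(LC) = 1/√(0.00309·0.0001) = 1799 rad/s.
Step 2 — f₀ = ω₀/(2π) = 286.3 Hz.
Step 3 — Series Q: Q = ω₀L/R = 1799·0.00309/15 = 0.3706.
Step 4 — Bandwidth: Δω = ω₀/Q = 4854 rad/s; BW = Δω/(2π) = 772.6 Hz.

(a) f₀ = 286.3 Hz  (b) Q = 0.3706  (c) BW = 772.6 Hz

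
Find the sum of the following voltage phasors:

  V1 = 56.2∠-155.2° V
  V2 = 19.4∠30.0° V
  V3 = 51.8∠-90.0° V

Step 1 — Convert each phasor to rectangular form:
  V1 = 56.2·(cos(-155.2°) + j·sin(-155.2°)) = -51.02 - j23.57 V
  V2 = 19.4·(cos(30.0°) + j·sin(30.0°)) = 16.8 + j9.7 V
  V3 = 51.8·(cos(-90.0°) + j·sin(-90.0°)) = 0 - j51.8 V
Step 2 — Sum components: V_total = -34.22 - j65.67 V.
Step 3 — Convert to polar: |V_total| = 74.05 V, ∠V_total = -117.5°.

V_total = 74.05∠-117.5° V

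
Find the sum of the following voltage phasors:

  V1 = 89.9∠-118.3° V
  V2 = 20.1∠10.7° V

Step 1 — Convert each phasor to rectangular form:
  V1 = 89.9·(cos(-118.3°) + j·sin(-118.3°)) = -42.62 - j79.15 V
  V2 = 20.1·(cos(10.7°) + j·sin(10.7°)) = 19.75 + j3.732 V
Step 2 — Sum components: V_total = -22.87 - j75.42 V.
Step 3 — Convert to polar: |V_total| = 78.81 V, ∠V_total = -106.9°.

V_total = 78.81∠-106.9° V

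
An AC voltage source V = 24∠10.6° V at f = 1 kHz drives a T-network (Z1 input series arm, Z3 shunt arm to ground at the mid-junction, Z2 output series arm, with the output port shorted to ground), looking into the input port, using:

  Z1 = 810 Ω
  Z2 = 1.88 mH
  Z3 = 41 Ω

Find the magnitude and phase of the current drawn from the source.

Step 1 — Angular frequency: ω = 2π·f = 2π·1000 = 6283 rad/s.
Step 2 — Component impedances:
  Z1: Z = R = 810 Ω
  Z2: Z = jωL = j·6283·0.00188 = 0 + j11.81 Ω
  Z3: Z = R = 41 Ω
Step 3 — With the output port shorted to ground, the output series arm Z2 runs from the junction to ground; the shunt arm Z3 also runs from the junction to ground. They appear in parallel: Z3 || Z2 = 3.142 + j10.91 Ω.
Step 4 — Series with input arm Z1: Z_in = Z1 + (Z3 || Z2) = 813.1 + j10.91 Ω = 813.2∠0.8° Ω.
Step 5 — Source phasor: V = 24∠10.6° V = 23.59 + j4.415 V.
Step 6 — Ohm's law: I = V / Z_total = (23.59 + j4.415) / (813.1 + j10.91) = 0.02908 + j0.005039 A.
Step 7 — Convert to polar: |I| = 0.02951 A, ∠I = 9.8°.

I = 0.02951∠9.8° A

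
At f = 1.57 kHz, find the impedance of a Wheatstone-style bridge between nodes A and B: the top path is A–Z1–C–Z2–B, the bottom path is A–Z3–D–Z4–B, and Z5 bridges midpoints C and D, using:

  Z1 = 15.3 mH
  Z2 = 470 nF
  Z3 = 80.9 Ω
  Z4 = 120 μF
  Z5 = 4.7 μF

Step 1 — Angular frequency: ω = 2π·f = 2π·1570 = 9865 rad/s.
Step 2 — Component impedances:
  Z1: Z = jωL = j·9865·0.0153 = 0 + j150.9 Ω
  Z2: Z = 1/(jωC) = -j/(ω·C) = 0 - j215.7 Ω
  Z3: Z = R = 80.9 Ω
  Z4: Z = 1/(jωC) = -j/(ω·C) = 0 - j0.8448 Ω
  Z5: Z = 1/(jωC) = -j/(ω·C) = 0 - j21.57 Ω
Step 3 — Bridge requires nodal analysis (the Z5 bridge couples midpoints C and D, so the two paths cannot be reduced to a simple series/parallel combination). Setting node B to ground and injecting 1 A at node A, the 3-node admittance system at A, C, D solves to V_A = Z_AB = 58.71 + j35.33 Ω = 68.52∠31.0° Ω.

Z = 58.71 + j35.33 Ω = 68.52∠31.0° Ω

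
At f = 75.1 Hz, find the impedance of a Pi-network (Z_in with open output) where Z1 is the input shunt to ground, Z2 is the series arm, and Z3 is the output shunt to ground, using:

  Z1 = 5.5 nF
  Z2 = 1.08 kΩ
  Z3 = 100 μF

Step 1 — Angular frequency: ω = 2π·f = 2π·75.1 = 471.9 rad/s.
Step 2 — Component impedances:
  Z1: Z = 1/(jωC) = -j/(ω·C) = 0 - j3.853e+05 Ω
  Z2: Z = R = 1080 Ω
  Z3: Z = 1/(jωC) = -j/(ω·C) = 0 - j21.19 Ω
Step 3 — With open output, the series arm Z2 and the output shunt Z3 appear in series to ground: Z2 + Z3 = 1080 - j21.19 Ω.
Step 4 — Parallel with input shunt Z1: Z_in = Z1 || (Z2 + Z3) = 1080 - j24.22 Ω = 1080∠-1.3° Ω.

Z = 1080 - j24.22 Ω = 1080∠-1.3° Ω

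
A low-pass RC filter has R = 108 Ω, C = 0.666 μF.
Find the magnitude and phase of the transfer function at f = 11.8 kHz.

Step 1 — Angular frequency: ω = 2π·1.18e+04 = 7.414e+04 rad/s.
Step 2 — Transfer function: H(jω) = 1/(1 + jωRC).
Step 3 — Denominator: 1 + jωRC = 1 + j·7.414e+04·108·6.66e-07 = 1 + j5.333.
Step 4 — H = 0.03397 - j0.1811.
Step 5 — Magnitude: |H| = 0.1843 (-14.7 dB); phase: φ = -79.4°.

|H| = 0.1843 (-14.7 dB), φ = -79.4°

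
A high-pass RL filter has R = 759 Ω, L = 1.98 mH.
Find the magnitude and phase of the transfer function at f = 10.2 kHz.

Step 1 — Angular frequency: ω = 2π·1.02e+04 = 6.409e+04 rad/s.
Step 2 — Transfer function: H(jω) = jωL/(R + jωL).
Step 3 — Numerator jωL = j·126.9; denominator R + jωL = 759 + j126.9.
Step 4 — H = 0.02719 + j0.1626.
Step 5 — Magnitude: |H| = 0.1649 (-15.7 dB); phase: φ = 80.5°.

|H| = 0.1649 (-15.7 dB), φ = 80.5°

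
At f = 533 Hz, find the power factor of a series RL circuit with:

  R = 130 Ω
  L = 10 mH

Step 1 — Angular frequency: ω = 2π·f = 2π·533 = 3349 rad/s.
Step 2 — Component impedances:
  R: Z = R = 130 Ω
  L: Z = jωL = j·3349·0.01 = 0 + j33.49 Ω
Step 3 — Series combination: Z_total = R + L = 130 + j33.49 Ω = 134.2∠14.4° Ω.
Step 4 — Power factor: PF = cos(φ) = Re(Z)/|Z| = 130/134.24 = 0.9684.
Step 5 — Type: Im(Z) = 33.49 ⇒ lagging (phase φ = 14.4°).

PF = 0.9684 (lagging, φ = 14.4°)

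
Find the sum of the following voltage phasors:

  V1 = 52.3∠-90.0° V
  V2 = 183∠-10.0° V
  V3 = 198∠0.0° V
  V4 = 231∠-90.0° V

Step 1 — Convert each phasor to rectangular form:
  V1 = 52.3·(cos(-90.0°) + j·sin(-90.0°)) = 0 - j52.3 V
  V2 = 183·(cos(-10.0°) + j·sin(-10.0°)) = 180.2 - j31.78 V
  V3 = 198·(cos(0.0°) + j·sin(0.0°)) = 198 V
  V4 = 231·(cos(-90.0°) + j·sin(-90.0°)) = 0 - j231 V
Step 2 — Sum components: V_total = 378.2 - j315.1 V.
Step 3 — Convert to polar: |V_total| = 492.3 V, ∠V_total = -39.8°.

V_total = 492.3∠-39.8° V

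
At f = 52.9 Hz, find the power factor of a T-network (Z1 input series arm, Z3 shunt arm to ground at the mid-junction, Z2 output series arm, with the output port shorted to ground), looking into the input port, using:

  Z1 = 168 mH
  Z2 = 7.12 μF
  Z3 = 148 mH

Step 1 — Angular frequency: ω = 2π·f = 2π·52.9 = 332.4 rad/s.
Step 2 — Component impedances:
  Z1: Z = jωL = j·332.4·0.168 = 0 + j55.84 Ω
  Z2: Z = 1/(jωC) = -j/(ω·C) = 0 - j422.6 Ω
  Z3: Z = jωL = j·332.4·0.148 = 0 + j49.19 Ω
Step 3 — With the output port shorted to ground, the output series arm Z2 runs from the junction to ground; the shunt arm Z3 also runs from the junction to ground. They appear in parallel: Z3 || Z2 = 0 + j55.67 Ω.
Step 4 — Series with input arm Z1: Z_in = Z1 + (Z3 || Z2) = 0 + j111.5 Ω = 111.5∠90.0° Ω.
Step 5 — Power factor: PF = cos(φ) = Re(Z)/|Z| = 0/111.5 = 0.
Step 6 — Type: Im(Z) = 111.5 ⇒ lagging (phase φ = 90.0°).

PF = 0 (lagging, φ = 90.0°)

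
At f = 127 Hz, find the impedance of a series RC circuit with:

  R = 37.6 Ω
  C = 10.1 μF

Step 1 — Angular frequency: ω = 2π·f = 2π·127 = 798 rad/s.
Step 2 — Component impedances:
  R: Z = R = 37.6 Ω
  C: Z = 1/(jωC) = -j/(ω·C) = 0 - j124.1 Ω
Step 3 — Series combination: Z_total = R + C = 37.6 - j124.1 Ω = 129.7∠-73.1° Ω.

Z = 37.6 - j124.1 Ω = 129.7∠-73.1° Ω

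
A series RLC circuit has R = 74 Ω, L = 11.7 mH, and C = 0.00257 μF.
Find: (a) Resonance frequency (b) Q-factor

Step 1 — Resonance condition Im(Z)=0 gives ω₀ = 1/√(LC).
Step 2 — ω₀ = 1/√(0.0117·2.57e-09) = 1.824e+05 rad/s.
Step 3 — f₀ = ω₀/(2π) = 2.902e+04 Hz.
Step 4 — Series Q: Q = ω₀L/R = 1.824e+05·0.0117/74 = 28.83.

(a) f₀ = 2.902e+04 Hz  (b) Q = 28.83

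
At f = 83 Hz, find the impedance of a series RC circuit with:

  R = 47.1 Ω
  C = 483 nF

Step 1 — Angular frequency: ω = 2π·f = 2π·83 = 521.5 rad/s.
Step 2 — Component impedances:
  R: Z = R = 47.1 Ω
  C: Z = 1/(jωC) = -j/(ω·C) = 0 - j3970 Ω
Step 3 — Series combination: Z_total = R + C = 47.1 - j3970 Ω = 3970∠-89.3° Ω.

Z = 47.1 - j3970 Ω = 3970∠-89.3° Ω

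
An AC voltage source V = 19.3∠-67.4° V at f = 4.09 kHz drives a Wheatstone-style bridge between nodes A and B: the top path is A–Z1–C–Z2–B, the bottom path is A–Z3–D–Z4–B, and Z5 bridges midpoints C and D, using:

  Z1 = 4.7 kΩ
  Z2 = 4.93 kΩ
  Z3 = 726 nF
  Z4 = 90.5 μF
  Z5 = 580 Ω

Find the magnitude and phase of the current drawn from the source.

Step 1 — Angular frequency: ω = 2π·f = 2π·4090 = 2.57e+04 rad/s.
Step 2 — Component impedances:
  Z1: Z = R = 4700 Ω
  Z2: Z = R = 4930 Ω
  Z3: Z = 1/(jωC) = -j/(ω·C) = 0 - j53.6 Ω
  Z4: Z = 1/(jωC) = -j/(ω·C) = 0 - j0.43 Ω
  Z5: Z = R = 580 Ω
Step 3 — Bridge requires nodal analysis (the Z5 bridge couples midpoints C and D, so the two paths cannot be reduced to a simple series/parallel combination). Setting node B to ground and injecting 1 A at node A, the 3-node admittance system at A, C, D solves to V_A = Z_AB = 0.5514 - j54.02 Ω = 54.03∠-89.4° Ω.
Step 4 — Source phasor: V = 19.3∠-67.4° V = 7.417 - j17.82 V.
Step 5 — Ohm's law: I = V / Z_total = (7.417 - j17.82) / (0.5514 - j54.02) = 0.3312 + j0.1339 A.
Step 6 — Convert to polar: |I| = 0.3572 A, ∠I = 22.0°.

I = 0.3572∠22.0° A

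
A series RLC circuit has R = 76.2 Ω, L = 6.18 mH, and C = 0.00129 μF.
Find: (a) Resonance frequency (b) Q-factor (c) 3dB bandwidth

Step 1 — Resonance: ω₀ = 1/√(LC) = 1/√(0.00618·1.29e-09) = 3.542e+05 rad/s.
Step 2 — f₀ = ω₀/(2π) = 5.637e+04 Hz.
Step 3 — Series Q: Q = ω₀L/R = 3.542e+05·0.00618/76.2 = 28.72.
Step 4 — Bandwidth: Δω = ω₀/Q = 1.233e+04 rad/s; BW = Δω/(2π) = 1962 Hz.

(a) f₀ = 5.637e+04 Hz  (b) Q = 28.72  (c) BW = 1962 Hz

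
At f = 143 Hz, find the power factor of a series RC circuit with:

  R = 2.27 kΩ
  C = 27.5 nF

Step 1 — Angular frequency: ω = 2π·f = 2π·143 = 898.5 rad/s.
Step 2 — Component impedances:
  R: Z = R = 2270 Ω
  C: Z = 1/(jωC) = -j/(ω·C) = 0 - j4.047e+04 Ω
Step 3 — Series combination: Z_total = R + C = 2270 - j4.047e+04 Ω = 4.054e+04∠-86.8° Ω.
Step 4 — Power factor: PF = cos(φ) = Re(Z)/|Z| = 2270/40535 = 0.056.
Step 5 — Type: Im(Z) = -4.047e+04 ⇒ leading (phase φ = -86.8°).

PF = 0.056 (leading, φ = -86.8°)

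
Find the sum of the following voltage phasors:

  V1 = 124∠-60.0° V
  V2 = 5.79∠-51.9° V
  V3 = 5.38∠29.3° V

Step 1 — Convert each phasor to rectangular form:
  V1 = 124·(cos(-60.0°) + j·sin(-60.0°)) = 62 - j107.4 V
  V2 = 5.79·(cos(-51.9°) + j·sin(-51.9°)) = 3.573 - j4.556 V
  V3 = 5.38·(cos(29.3°) + j·sin(29.3°)) = 4.692 + j2.633 V
Step 2 — Sum components: V_total = 70.26 - j109.3 V.
Step 3 — Convert to polar: |V_total| = 129.9 V, ∠V_total = -57.3°.

V_total = 129.9∠-57.3° V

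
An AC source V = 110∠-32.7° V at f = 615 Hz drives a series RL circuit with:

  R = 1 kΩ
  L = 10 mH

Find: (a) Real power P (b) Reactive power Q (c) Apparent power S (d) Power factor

Step 1 — Angular frequency: ω = 2π·f = 2π·615 = 3864 rad/s.
Step 2 — Component impedances:
  R: Z = R = 1000 Ω
  L: Z = jωL = j·3864·0.01 = 0 + j38.64 Ω
Step 3 — Series combination: Z_total = R + L = 1000 + j38.64 Ω = 1001∠2.2° Ω.
Step 4 — Source phasor: V = 110∠-32.7° V = 92.57 - j59.43 V.
Step 5 — Current: I = V / Z = 0.09014 - j0.06291 A = 0.1099∠-34.9° A.
Step 6 — Complex power: S = V·I* = 12.08 + j0.4669 VA.
Step 7 — Real power: P = Re(S) = 12.08 W.
Step 8 — Reactive power: Q = Im(S) = 0.4669 VAR.
Step 9 — Apparent power: |S| = 12.09 VA.
Step 10 — Power factor: PF = P/|S| = 0.9993 (lagging).

(a) P = 12.08 W  (b) Q = 0.4669 VAR  (c) S = 12.09 VA  (d) PF = 0.9993 (lagging)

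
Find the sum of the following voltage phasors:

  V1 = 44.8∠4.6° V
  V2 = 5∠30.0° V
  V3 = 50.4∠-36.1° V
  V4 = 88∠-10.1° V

Step 1 — Convert each phasor to rectangular form:
  V1 = 44.8·(cos(4.6°) + j·sin(4.6°)) = 44.66 + j3.593 V
  V2 = 5·(cos(30.0°) + j·sin(30.0°)) = 4.33 + j2.5 V
  V3 = 50.4·(cos(-36.1°) + j·sin(-36.1°)) = 40.72 - j29.7 V
  V4 = 88·(cos(-10.1°) + j·sin(-10.1°)) = 86.64 - j15.43 V
Step 2 — Sum components: V_total = 176.3 - j39.03 V.
Step 3 — Convert to polar: |V_total| = 180.6 V, ∠V_total = -12.5°.

V_total = 180.6∠-12.5° V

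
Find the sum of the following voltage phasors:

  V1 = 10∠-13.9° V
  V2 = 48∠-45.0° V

Step 1 — Convert each phasor to rectangular form:
  V1 = 10·(cos(-13.9°) + j·sin(-13.9°)) = 9.707 - j2.402 V
  V2 = 48·(cos(-45.0°) + j·sin(-45.0°)) = 33.94 - j33.94 V
Step 2 — Sum components: V_total = 43.65 - j36.34 V.
Step 3 — Convert to polar: |V_total| = 56.8 V, ∠V_total = -39.8°.

V_total = 56.8∠-39.8° V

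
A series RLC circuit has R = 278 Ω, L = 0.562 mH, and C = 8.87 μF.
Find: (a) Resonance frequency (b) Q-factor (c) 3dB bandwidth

Step 1 — Resonance: ω₀ = 1/√(LC) = 1/√(0.000562·8.87e-06) = 1.416e+04 rad/s.
Step 2 — f₀ = ω₀/(2π) = 2254 Hz.
Step 3 — Series Q: Q = ω₀L/R = 1.416e+04·0.000562/278 = 0.02863.
Step 4 — Bandwidth: Δω = ω₀/Q = 4.947e+05 rad/s; BW = Δω/(2π) = 7.873e+04 Hz.

(a) f₀ = 2254 Hz  (b) Q = 0.02863  (c) BW = 7.873e+04 Hz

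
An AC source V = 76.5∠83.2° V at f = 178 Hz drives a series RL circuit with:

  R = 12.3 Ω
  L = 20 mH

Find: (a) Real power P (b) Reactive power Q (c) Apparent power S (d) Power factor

Step 1 — Angular frequency: ω = 2π·f = 2π·178 = 1118 rad/s.
Step 2 — Component impedances:
  R: Z = R = 12.3 Ω
  L: Z = jωL = j·1118·0.02 = 0 + j22.37 Ω
Step 3 — Series combination: Z_total = R + L = 12.3 + j22.37 Ω = 25.53∠61.2° Ω.
Step 4 — Source phasor: V = 76.5∠83.2° V = 9.058 + j75.96 V.
Step 5 — Current: I = V / Z = 2.779 + j1.123 A = 2.997∠22.0° A.
Step 6 — Complex power: S = V·I* = 110.5 + j200.9 VA.
Step 7 — Real power: P = Re(S) = 110.5 W.
Step 8 — Reactive power: Q = Im(S) = 200.9 VAR.
Step 9 — Apparent power: |S| = 229.3 VA.
Step 10 — Power factor: PF = P/|S| = 0.4818 (lagging).

(a) P = 110.5 W  (b) Q = 200.9 VAR  (c) S = 229.3 VA  (d) PF = 0.4818 (lagging)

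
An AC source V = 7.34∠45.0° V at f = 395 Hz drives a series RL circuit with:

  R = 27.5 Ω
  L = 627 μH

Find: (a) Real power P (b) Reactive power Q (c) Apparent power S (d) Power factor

Step 1 — Angular frequency: ω = 2π·f = 2π·395 = 2482 rad/s.
Step 2 — Component impedances:
  R: Z = R = 27.5 Ω
  L: Z = jωL = j·2482·0.000627 = 0 + j1.556 Ω
Step 3 — Series combination: Z_total = R + L = 27.5 + j1.556 Ω = 27.54∠3.2° Ω.
Step 4 — Source phasor: V = 7.34∠45.0° V = 5.19 + j5.19 V.
Step 5 — Current: I = V / Z = 0.1988 + j0.1775 A = 0.2665∠41.8° A.
Step 6 — Complex power: S = V·I* = 1.953 + j0.1105 VA.
Step 7 — Real power: P = Re(S) = 1.953 W.
Step 8 — Reactive power: Q = Im(S) = 0.1105 VAR.
Step 9 — Apparent power: |S| = 1.956 VA.
Step 10 — Power factor: PF = P/|S| = 0.9984 (lagging).

(a) P = 1.953 W  (b) Q = 0.1105 VAR  (c) S = 1.956 VA  (d) PF = 0.9984 (lagging)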